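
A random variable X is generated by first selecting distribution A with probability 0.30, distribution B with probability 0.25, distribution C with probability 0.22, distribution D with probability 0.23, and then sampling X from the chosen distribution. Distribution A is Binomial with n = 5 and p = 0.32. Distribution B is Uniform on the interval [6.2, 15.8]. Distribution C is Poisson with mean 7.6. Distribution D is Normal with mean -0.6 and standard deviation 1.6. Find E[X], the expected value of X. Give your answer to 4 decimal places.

4.7640

Component means — A: 1.6; B: 11; C: 7.6; D: -0.6.
E[X] = 0.3·1.6 + 0.25·11 + 0.22·7.6 + 0.23·-0.6 = 4.764.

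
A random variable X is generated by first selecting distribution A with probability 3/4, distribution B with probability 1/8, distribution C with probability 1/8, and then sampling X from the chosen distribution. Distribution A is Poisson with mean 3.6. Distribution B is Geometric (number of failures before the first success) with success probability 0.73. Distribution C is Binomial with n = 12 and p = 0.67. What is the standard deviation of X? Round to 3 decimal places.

Per component, A: μ=3.6, E[X²]=16.56; B: μ=0.369863, E[X²]=0.64346; C: μ=8.04, E[X²]=67.2948.
E[X] = 0.75·3.6 + 0.125·0.369863 + 0.125·8.04 = 3.75123.
E[X²] = 0.75·16.56 + 0.125·0.64346 + 0.125·67.2948 = 20.9123.
Var(X) = E[X²] − (E[X])² = 20.9123 − 14.0717 = 6.84053.
SD(X) = √6.84053 = 2.61544.

2.615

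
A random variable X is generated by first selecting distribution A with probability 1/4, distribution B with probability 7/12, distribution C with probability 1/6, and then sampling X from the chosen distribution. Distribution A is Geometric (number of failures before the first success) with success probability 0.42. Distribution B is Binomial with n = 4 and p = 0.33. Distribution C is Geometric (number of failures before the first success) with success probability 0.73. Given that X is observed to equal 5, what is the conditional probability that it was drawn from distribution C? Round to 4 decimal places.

Likelihoods P(X=5 | ·): A: 0.027567; B: 0; C: 0.00104747.
Posterior ∝ prior × likelihood. Numerator for C: 0.166667·0.00104747 = 0.000174578.
Normalizing constant: 0.25·0.027567 + 0.583333·0 + 0.166667·0.00104747 = 0.00706632.
P(C | observation) = 0.000174578 / 0.00706632 = 0.0247057.

0.0247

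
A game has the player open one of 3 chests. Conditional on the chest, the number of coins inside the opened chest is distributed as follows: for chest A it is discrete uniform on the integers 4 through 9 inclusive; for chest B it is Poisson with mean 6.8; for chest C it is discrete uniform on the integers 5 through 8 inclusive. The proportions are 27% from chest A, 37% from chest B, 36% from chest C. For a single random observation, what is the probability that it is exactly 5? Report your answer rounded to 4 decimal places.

0.1849

Conditional on each chest, P(X = 5): A: 0.166667; B: 0.134946; C: 0.25.
By total probability, P(X = 5) = 0.27·0.166667 + 0.37·0.134946 + 0.36·0.25 = 0.18493.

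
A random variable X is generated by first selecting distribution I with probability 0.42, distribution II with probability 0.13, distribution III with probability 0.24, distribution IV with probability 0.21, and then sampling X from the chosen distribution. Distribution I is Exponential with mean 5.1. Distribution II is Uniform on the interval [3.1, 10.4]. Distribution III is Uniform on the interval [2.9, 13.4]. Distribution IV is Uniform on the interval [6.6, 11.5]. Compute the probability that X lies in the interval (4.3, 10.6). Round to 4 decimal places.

0.5523

Conditional on each component, P(4.3 < X < 10.6): I: 0.305232; II: 0.835616; III: 0.6; IV: 0.816327.
By total probability, P(4.3 < X < 10.6) = 0.42·0.305232 + 0.13·0.835616 + 0.24·0.6 + 0.21·0.816327 = 0.552256.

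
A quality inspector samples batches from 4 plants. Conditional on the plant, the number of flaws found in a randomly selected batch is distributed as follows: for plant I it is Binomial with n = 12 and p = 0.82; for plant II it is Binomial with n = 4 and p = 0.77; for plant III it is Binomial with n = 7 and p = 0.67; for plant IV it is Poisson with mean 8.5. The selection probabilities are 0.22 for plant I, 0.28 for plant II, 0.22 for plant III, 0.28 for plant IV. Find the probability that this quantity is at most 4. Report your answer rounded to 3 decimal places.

0.394

Conditional on each plant, P(X ≤ 4): I: 0.000272337; II: 1; III: 0.421674; IV: 0.074364.
By total probability, P(X ≤ 4) = 0.22·0.000272337 + 0.28·1 + 0.22·0.421674 + 0.28·0.074364 = 0.39365.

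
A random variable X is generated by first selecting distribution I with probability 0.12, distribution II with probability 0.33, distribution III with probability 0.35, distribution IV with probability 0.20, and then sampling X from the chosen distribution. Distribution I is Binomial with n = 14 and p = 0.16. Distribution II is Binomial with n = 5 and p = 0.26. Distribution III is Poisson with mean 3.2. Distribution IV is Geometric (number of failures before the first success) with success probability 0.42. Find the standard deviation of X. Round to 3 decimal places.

1.750

Per component, I: μ=2.24, E[X²]=6.8992; II: μ=1.3, E[X²]=2.652; III: μ=3.2, E[X²]=13.44; IV: μ=1.38095, E[X²]=5.19501.
E[X] = 0.12·2.24 + 0.33·1.3 + 0.35·3.2 + 0.2·1.38095 = 2.09399.
E[X²] = 0.12·6.8992 + 0.33·2.652 + 0.35·13.44 + 0.2·5.19501 = 7.44607.
Var(X) = E[X²] − (E[X])² = 7.44607 − 4.3848 = 3.06127.
SD(X) = √3.06127 = 1.74965.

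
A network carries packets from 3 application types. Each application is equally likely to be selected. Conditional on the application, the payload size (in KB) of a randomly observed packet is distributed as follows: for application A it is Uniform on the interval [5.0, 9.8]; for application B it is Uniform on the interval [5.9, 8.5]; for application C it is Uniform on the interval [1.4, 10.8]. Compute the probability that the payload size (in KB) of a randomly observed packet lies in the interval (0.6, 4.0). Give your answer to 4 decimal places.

0.0922

Conditional on each application, P(0.6 < X < 4.0): A: 0; B: 0; C: 0.276596.
By total probability, P(0.6 < X < 4.0) = 0.333333·0 + 0.333333·0 + 0.333333·0.276596 = 0.0921986.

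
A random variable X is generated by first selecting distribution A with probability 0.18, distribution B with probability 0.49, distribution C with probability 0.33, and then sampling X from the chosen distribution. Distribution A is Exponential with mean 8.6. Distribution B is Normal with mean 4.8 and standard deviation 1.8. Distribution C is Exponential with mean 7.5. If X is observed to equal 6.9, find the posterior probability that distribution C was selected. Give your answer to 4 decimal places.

Likelihoods f(6.9 | ·): A: 0.0521262; B: 0.112221; C: 0.0531359.
Posterior ∝ prior × likelihood. Numerator for C: 0.33·0.0531359 = 0.0175348.
Normalizing constant: 0.18·0.0521262 + 0.49·0.112221 + 0.33·0.0531359 = 0.0819061.
P(C | observation) = 0.0175348 / 0.0819061 = 0.214085.

0.2141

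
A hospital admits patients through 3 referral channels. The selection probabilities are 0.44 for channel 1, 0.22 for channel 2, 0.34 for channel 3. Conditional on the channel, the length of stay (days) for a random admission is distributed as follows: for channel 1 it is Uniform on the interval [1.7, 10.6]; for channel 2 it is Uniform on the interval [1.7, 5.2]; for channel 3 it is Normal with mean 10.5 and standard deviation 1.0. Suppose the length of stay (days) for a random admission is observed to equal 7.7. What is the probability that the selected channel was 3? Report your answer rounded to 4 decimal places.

Likelihoods f(7.7 | ·): 1: 0.11236; 2: 0; 3: 0.00791545.
Posterior ∝ prior × likelihood. Numerator for 3: 0.34·0.00791545 = 0.00269125.
Normalizing constant: 0.44·0.11236 + 0.22·0 + 0.34·0.00791545 = 0.0521295.
P(3 | observation) = 0.00269125 / 0.0521295 = 0.0516264.

0.0516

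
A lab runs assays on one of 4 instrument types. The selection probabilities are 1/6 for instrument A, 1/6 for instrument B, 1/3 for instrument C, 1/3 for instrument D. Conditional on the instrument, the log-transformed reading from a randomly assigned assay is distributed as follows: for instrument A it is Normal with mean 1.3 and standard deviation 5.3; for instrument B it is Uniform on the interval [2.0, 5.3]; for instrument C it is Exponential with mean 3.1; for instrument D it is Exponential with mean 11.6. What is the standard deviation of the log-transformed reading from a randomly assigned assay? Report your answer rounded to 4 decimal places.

Per component, A: μ=1.3, E[X²]=29.78; B: μ=3.65, E[X²]=14.23; C: μ=3.1, E[X²]=19.22; D: μ=11.6, E[X²]=269.12.
E[X] = 0.166667·1.3 + 0.166667·3.65 + 0.333333·3.1 + 0.333333·11.6 = 5.725.
E[X²] = 0.166667·29.78 + 0.166667·14.23 + 0.333333·19.22 + 0.333333·269.12 = 103.448.
Var(X) = E[X²] − (E[X])² = 103.448 − 32.7756 = 70.6727.
SD(X) = √70.6727 = 8.40671.

8.4067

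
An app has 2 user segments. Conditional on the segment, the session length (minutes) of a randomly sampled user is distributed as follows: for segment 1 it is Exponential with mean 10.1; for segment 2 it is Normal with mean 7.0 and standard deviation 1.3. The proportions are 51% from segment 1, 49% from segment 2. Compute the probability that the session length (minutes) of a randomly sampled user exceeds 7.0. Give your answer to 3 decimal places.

0.500

Conditional on each segment, P(X > 7.0): 1: 0.500039; 2: 0.5.
By total probability, P(X > 7.0) = 0.51·0.500039 + 0.49·0.5 = 0.50002.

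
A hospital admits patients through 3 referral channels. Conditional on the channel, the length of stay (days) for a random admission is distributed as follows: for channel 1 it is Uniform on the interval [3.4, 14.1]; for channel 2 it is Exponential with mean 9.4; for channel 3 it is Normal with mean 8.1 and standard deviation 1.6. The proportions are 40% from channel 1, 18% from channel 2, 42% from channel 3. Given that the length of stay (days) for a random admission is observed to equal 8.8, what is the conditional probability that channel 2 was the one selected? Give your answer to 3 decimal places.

Likelihoods f(8.8 | ·): 1: 0.0934579; 2: 0.0417156; 3: 0.226583.
Posterior ∝ prior × likelihood. Numerator for 2: 0.18·0.0417156 = 0.00750881.
Normalizing constant: 0.4·0.0934579 + 0.18·0.0417156 + 0.42·0.226583 = 0.140057.
P(2 | observation) = 0.00750881 / 0.140057 = 0.0536126.

0.054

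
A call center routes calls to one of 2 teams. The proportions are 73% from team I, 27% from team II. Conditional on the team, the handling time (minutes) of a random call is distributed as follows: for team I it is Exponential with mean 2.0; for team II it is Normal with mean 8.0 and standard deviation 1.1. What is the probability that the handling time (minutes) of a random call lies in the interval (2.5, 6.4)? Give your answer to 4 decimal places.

0.1991

Conditional on each team, P(2.5 < X < 6.4): I: 0.245743; II: 0.0728973.
By total probability, P(2.5 < X < 6.4) = 0.73·0.245743 + 0.27·0.0728973 = 0.199074.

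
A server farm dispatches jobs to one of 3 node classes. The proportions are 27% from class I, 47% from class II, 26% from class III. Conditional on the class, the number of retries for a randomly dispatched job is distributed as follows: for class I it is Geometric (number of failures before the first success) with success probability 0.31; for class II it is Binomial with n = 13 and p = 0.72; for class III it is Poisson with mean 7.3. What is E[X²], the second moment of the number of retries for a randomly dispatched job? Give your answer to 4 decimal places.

For each component E[X²] = Var + (mean)², giving I: 12.1342; II: 90.2304; III: 60.59.
Overall E[X²] = 0.27·12.1342 + 0.47·90.2304 + 0.26·60.59 = 61.4379.

61.4379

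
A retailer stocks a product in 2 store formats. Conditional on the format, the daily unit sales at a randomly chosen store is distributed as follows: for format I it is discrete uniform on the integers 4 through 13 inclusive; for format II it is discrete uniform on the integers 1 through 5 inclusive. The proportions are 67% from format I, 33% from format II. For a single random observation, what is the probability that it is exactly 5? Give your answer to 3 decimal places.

0.133

Conditional on each format, P(X = 5): I: 0.1; II: 0.2.
By total probability, P(X = 5) = 0.67·0.1 + 0.33·0.2 = 0.133.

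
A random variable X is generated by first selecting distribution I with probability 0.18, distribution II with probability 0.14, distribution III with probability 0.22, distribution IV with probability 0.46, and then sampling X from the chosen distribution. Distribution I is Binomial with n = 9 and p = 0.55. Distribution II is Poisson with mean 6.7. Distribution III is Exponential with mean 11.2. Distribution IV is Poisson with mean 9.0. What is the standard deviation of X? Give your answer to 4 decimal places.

Per component, I: μ=4.95, E[X²]=26.73; II: μ=6.7, E[X²]=51.59; III: μ=11.2, E[X²]=250.88; IV: μ=9, E[X²]=90.
E[X] = 0.18·4.95 + 0.14·6.7 + 0.22·11.2 + 0.46·9 = 8.433.
E[X²] = 0.18·26.73 + 0.14·51.59 + 0.22·250.88 + 0.46·90 = 108.628.
Var(X) = E[X²] − (E[X])² = 108.628 − 71.1155 = 37.5121.
SD(X) = √37.5121 = 6.12471.

6.1247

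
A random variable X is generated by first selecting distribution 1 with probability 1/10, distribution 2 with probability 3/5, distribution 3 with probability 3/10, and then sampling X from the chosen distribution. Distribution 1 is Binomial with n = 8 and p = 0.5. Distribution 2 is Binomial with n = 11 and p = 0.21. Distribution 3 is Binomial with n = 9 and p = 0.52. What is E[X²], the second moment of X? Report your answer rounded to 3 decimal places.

For each component E[X²] = Var + (mean)², giving 1: 18; 2: 7.161; 3: 24.1488.
Overall E[X²] = 0.1·18 + 0.6·7.161 + 0.3·24.1488 = 13.3412.

13.341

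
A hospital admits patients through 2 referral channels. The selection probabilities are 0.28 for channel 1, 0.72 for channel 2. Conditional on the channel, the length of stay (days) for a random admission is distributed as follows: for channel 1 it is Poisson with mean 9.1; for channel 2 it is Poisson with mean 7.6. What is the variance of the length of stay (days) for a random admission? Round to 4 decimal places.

Per component, 1: μ=9.1, E[X²]=91.91; 2: μ=7.6, E[X²]=65.36.
E[X] = 0.28·9.1 + 0.72·7.6 = 8.02.
E[X²] = 0.28·91.91 + 0.72·65.36 = 72.794.
Var(X) = E[X²] − (E[X])² = 72.794 − 64.3204 = 8.4736.

8.4736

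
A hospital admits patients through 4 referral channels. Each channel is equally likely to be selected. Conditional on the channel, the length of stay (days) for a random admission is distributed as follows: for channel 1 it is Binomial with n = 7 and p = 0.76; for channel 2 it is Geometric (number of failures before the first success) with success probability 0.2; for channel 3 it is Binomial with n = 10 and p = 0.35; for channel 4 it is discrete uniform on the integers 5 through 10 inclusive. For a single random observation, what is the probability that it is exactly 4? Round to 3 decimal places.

Conditional on each channel, P(X = 4): 1: 0.16142; 2: 0.08192; 3: 0.237668; 4: 0.
By total probability, P(X = 4) = 0.25·0.16142 + 0.25·0.08192 + 0.25·0.237668 + 0.25·0 = 0.120252.

0.120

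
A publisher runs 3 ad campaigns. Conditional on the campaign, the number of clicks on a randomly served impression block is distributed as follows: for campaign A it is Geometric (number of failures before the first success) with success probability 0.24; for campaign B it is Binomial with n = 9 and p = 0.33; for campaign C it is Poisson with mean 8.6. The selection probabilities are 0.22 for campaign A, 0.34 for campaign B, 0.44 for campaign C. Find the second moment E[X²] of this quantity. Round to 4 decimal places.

For each component E[X²] = Var + (mean)², giving A: 23.2222; B: 10.8108; C: 82.56.
Overall E[X²] = 0.22·23.2222 + 0.34·10.8108 + 0.44·82.56 = 45.111.

45.1110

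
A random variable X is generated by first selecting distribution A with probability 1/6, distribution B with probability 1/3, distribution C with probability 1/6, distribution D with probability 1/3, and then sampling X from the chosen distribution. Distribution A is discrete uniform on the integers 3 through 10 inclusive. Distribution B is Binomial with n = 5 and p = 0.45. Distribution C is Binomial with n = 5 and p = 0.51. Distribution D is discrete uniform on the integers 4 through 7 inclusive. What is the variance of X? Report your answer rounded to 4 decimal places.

5.0669

Per component, A: μ=6.5, E[X²]=47.5; B: μ=2.25, E[X²]=6.3; C: μ=2.55, E[X²]=7.752; D: μ=5.5, E[X²]=31.5.
E[X] = 0.166667·6.5 + 0.333333·2.25 + 0.166667·2.55 + 0.333333·5.5 = 4.09167.
E[X²] = 0.166667·47.5 + 0.333333·6.3 + 0.166667·7.752 + 0.333333·31.5 = 21.8087.
Var(X) = E[X²] − (E[X])² = 21.8087 − 16.7417 = 5.06693.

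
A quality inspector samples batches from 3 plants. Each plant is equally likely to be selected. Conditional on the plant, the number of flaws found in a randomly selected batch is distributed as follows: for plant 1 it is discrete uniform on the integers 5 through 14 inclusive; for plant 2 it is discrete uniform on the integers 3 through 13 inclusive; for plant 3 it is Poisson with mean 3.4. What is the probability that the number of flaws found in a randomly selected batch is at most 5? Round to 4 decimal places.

Conditional on each plant, P(X ≤ 5): 1: 0.1; 2: 0.272727; 3: 0.870542.
By total probability, P(X ≤ 5) = 0.333333·0.1 + 0.333333·0.272727 + 0.333333·0.870542 = 0.414423.

0.4144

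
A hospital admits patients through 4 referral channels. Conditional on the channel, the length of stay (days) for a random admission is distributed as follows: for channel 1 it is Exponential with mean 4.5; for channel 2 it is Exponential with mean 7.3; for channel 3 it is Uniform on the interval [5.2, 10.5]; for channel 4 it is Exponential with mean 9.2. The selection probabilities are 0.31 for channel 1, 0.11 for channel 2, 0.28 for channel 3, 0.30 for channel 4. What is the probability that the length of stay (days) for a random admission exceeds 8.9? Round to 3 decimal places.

0.274

Conditional on each channel, P(X > 8.9): 1: 0.138376; 2: 0.295473; 3: 0.301887; 4: 0.380073.
By total probability, P(X > 8.9) = 0.31·0.138376 + 0.11·0.295473 + 0.28·0.301887 + 0.3·0.380073 = 0.273949.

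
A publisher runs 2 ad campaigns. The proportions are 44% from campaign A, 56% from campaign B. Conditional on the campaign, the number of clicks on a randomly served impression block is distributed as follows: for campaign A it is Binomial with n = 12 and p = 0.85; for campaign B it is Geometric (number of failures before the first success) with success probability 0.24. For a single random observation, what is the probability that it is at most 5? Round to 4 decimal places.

Conditional on each campaign, P(X ≤ 5): A: 0.000672126; B: 0.8073.
By total probability, P(X ≤ 5) = 0.44·0.000672126 + 0.56·0.8073 = 0.452384.

0.4524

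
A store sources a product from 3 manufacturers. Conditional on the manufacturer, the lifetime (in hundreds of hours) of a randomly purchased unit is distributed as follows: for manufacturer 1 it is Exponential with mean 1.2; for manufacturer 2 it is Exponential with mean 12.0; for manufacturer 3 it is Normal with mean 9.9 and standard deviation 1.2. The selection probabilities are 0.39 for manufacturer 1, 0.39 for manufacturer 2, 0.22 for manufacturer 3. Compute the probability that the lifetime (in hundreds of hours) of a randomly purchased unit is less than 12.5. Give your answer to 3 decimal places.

Conditional on each manufacturer, P(X < 12.5): 1: 0.99997; 2: 0.647134; 3: 0.98487.
By total probability, P(X < 12.5) = 0.39·0.99997 + 0.39·0.647134 + 0.22·0.98487 = 0.859042.

0.859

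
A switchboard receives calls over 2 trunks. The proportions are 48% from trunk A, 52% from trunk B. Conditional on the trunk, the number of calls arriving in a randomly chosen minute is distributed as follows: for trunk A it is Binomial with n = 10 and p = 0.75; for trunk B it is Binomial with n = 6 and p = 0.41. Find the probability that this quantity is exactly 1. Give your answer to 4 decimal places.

Conditional on each trunk, P(X = 1): A: 2.86102e-05; B: 0.175871.
By total probability, P(X = 1) = 0.48·2.86102e-05 + 0.52·0.175871 = 0.0914668.

0.0915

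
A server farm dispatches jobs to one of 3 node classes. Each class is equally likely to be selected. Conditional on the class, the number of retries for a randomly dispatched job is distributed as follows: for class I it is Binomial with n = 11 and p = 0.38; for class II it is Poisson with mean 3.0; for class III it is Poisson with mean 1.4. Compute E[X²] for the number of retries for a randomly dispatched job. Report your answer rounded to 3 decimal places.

For each component E[X²] = Var + (mean)², giving I: 20.064; II: 12; III: 3.36.
Overall E[X²] = 0.333333·20.064 + 0.333333·12 + 0.333333·3.36 = 11.808.

11.808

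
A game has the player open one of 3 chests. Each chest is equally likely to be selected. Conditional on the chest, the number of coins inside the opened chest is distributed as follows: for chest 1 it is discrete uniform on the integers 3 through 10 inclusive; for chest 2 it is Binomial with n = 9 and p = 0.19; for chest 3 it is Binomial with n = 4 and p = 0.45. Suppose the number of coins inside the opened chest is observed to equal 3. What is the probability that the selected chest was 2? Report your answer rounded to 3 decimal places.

Likelihoods P(X=3 | ·): 1: 0.125; 2: 0.162723; 3: 0.200475.
Posterior ∝ prior × likelihood. Numerator for 2: 0.333333·0.162723 = 0.0542412.
Normalizing constant: 0.333333·0.125 + 0.333333·0.162723 + 0.333333·0.200475 = 0.162733.
P(2 | observation) = 0.0542412 / 0.162733 = 0.333314.

0.333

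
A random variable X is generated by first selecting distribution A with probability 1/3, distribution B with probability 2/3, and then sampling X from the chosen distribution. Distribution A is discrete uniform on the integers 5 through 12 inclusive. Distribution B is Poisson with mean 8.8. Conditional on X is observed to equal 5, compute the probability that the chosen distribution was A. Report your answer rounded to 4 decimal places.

Likelihoods P(X=5 | ·): A: 0.125; B: 0.0662889.
Posterior ∝ prior × likelihood. Numerator for A: 0.333333·0.125 = 0.0416667.
Normalizing constant: 0.333333·0.125 + 0.666667·0.0662889 = 0.0858593.
P(A | observation) = 0.0416667 / 0.0858593 = 0.48529.

0.4853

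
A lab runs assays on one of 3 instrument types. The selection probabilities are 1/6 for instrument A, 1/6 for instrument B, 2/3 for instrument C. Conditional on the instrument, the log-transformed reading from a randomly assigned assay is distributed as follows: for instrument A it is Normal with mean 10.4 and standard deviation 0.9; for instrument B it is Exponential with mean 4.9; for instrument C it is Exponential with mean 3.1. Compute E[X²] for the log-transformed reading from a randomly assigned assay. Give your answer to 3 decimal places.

38.978

For each component E[X²] = Var + (mean)², giving A: 108.97; B: 48.02; C: 19.22.
Overall E[X²] = 0.166667·108.97 + 0.166667·48.02 + 0.666667·19.22 = 38.9783.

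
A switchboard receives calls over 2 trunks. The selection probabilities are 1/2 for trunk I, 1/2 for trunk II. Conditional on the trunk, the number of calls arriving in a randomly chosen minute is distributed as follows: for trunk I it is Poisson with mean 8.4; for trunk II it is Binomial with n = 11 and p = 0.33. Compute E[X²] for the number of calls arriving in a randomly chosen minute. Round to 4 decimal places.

47.2845

For each component E[X²] = Var + (mean)², giving I: 78.96; II: 15.609.
Overall E[X²] = 0.5·78.96 + 0.5·15.609 = 47.2845.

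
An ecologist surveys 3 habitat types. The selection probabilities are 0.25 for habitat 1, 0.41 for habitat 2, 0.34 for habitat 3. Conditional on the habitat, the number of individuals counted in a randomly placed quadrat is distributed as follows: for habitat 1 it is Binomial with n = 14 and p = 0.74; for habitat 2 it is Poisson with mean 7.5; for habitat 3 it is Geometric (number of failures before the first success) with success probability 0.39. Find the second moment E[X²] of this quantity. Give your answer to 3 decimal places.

For each component E[X²] = Var + (mean)², giving 1: 110.023; 2: 63.75; 3: 6.45694.
Overall E[X²] = 0.25·110.023 + 0.41·63.75 + 0.34·6.45694 = 55.8387.

55.839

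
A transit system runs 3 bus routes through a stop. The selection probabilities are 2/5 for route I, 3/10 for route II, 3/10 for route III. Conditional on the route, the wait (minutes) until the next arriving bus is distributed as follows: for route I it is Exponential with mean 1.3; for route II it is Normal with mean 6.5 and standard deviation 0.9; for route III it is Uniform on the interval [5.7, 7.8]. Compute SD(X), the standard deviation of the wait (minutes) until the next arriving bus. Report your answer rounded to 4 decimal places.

Per component, I: μ=1.3, E[X²]=3.38; II: μ=6.5, E[X²]=43.06; III: μ=6.75, E[X²]=45.93.
E[X] = 0.4·1.3 + 0.3·6.5 + 0.3·6.75 = 4.495.
E[X²] = 0.4·3.38 + 0.3·43.06 + 0.3·45.93 = 28.049.
Var(X) = E[X²] − (E[X])² = 28.049 − 20.205 = 7.84397.
SD(X) = √7.84397 = 2.80071.

2.8007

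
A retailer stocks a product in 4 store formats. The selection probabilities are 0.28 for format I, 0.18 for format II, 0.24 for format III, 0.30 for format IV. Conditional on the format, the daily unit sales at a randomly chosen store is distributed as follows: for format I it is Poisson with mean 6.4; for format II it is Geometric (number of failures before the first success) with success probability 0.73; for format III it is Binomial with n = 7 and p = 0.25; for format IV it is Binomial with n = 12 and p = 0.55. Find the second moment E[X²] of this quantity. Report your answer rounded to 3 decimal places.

28.386

For each component E[X²] = Var + (mean)², giving I: 47.36; II: 0.64346; III: 4.375; IV: 46.53.
Overall E[X²] = 0.28·47.36 + 0.18·0.64346 + 0.24·4.375 + 0.3·46.53 = 28.3856.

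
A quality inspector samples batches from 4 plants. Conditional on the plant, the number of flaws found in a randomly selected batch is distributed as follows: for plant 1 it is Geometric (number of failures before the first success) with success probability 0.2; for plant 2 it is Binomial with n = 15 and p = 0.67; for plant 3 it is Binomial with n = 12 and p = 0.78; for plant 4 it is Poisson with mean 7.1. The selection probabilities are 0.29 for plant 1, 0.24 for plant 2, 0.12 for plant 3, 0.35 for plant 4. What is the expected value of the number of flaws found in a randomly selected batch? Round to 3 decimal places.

7.180

Component means — 1: 4; 2: 10.05; 3: 9.36; 4: 7.1.
E[X] = 0.29·4 + 0.24·10.05 + 0.12·9.36 + 0.35·7.1 = 7.1802.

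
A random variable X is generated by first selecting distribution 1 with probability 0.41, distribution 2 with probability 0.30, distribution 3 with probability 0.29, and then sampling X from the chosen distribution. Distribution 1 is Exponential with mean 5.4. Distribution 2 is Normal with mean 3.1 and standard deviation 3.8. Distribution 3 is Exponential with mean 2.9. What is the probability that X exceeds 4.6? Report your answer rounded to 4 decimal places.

Conditional on each component, P(X > 4.6): 1: 0.426624; 2: 0.346519; 3: 0.204701.
By total probability, P(X > 4.6) = 0.41·0.426624 + 0.3·0.346519 + 0.29·0.204701 = 0.338235.

0.3382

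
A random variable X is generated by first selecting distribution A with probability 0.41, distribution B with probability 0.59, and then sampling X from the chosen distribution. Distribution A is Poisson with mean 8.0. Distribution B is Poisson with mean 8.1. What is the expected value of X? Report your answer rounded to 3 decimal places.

Component means — A: 8; B: 8.1.
E[X] = 0.41·8 + 0.59·8.1 = 8.059.

8.059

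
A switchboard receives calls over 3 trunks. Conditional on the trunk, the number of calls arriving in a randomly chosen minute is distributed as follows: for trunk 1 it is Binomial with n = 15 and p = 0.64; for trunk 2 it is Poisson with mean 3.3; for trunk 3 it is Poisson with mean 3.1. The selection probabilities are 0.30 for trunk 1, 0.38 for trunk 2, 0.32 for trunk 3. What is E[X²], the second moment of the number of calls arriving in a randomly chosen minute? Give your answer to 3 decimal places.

38.144

For each component E[X²] = Var + (mean)², giving 1: 95.616; 2: 14.19; 3: 12.71.
Overall E[X²] = 0.3·95.616 + 0.38·14.19 + 0.32·12.71 = 38.1442.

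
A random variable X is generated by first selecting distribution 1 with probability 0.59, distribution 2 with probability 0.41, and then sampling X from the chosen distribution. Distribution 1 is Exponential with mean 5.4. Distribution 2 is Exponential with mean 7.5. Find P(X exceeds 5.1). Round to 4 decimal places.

Conditional on each component, P(X > 5.1): 1: 0.388896; 2: 0.506617.
By total probability, P(X > 5.1) = 0.59·0.388896 + 0.41·0.506617 = 0.437161.

0.4372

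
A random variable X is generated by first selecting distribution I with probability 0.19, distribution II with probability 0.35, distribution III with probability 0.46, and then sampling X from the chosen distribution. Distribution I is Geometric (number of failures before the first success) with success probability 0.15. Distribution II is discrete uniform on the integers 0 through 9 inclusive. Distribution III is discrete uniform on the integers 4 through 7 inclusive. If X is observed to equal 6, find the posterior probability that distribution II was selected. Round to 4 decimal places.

Likelihoods P(X=6 | ·): I: 0.0565724; II: 0.1; III: 0.25.
Posterior ∝ prior × likelihood. Numerator for II: 0.35·0.1 = 0.035.
Normalizing constant: 0.19·0.0565724 + 0.35·0.1 + 0.46·0.25 = 0.160749.
P(II | observation) = 0.035 / 0.160749 = 0.217731.

0.2177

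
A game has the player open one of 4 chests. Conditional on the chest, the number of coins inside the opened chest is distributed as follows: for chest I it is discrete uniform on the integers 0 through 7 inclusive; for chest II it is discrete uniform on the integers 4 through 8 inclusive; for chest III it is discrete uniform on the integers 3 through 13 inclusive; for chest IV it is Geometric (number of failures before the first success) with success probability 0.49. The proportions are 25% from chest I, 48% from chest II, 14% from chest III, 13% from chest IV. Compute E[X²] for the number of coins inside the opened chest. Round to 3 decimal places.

33.392

For each component E[X²] = Var + (mean)², giving I: 17.5; II: 38; III: 74; IV: 3.20741.
Overall E[X²] = 0.25·17.5 + 0.48·38 + 0.14·74 + 0.13·3.20741 = 33.392.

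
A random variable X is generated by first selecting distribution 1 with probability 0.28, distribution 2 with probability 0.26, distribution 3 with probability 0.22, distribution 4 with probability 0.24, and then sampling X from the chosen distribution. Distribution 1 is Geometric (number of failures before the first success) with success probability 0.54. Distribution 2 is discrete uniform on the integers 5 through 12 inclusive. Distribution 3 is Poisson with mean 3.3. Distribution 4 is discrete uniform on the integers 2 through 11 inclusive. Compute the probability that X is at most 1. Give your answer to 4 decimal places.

0.2556

Conditional on each component, P(X ≤ 1): 1: 0.7884; 2: 0; 3: 0.158598; 4: 0.
By total probability, P(X ≤ 1) = 0.28·0.7884 + 0.26·0 + 0.22·0.158598 + 0.24·0 = 0.255643.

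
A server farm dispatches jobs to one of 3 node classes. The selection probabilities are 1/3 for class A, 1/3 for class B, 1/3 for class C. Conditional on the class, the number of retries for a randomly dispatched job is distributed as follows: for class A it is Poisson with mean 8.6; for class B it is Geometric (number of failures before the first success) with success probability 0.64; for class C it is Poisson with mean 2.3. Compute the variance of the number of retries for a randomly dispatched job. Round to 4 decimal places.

15.8497

Per component, A: μ=8.6, E[X²]=82.56; B: μ=0.5625, E[X²]=1.19531; C: μ=2.3, E[X²]=7.59.
E[X] = 0.333333·8.6 + 0.333333·0.5625 + 0.333333·2.3 = 3.82083.
E[X²] = 0.333333·82.56 + 0.333333·1.19531 + 0.333333·7.59 = 30.4484.
Var(X) = E[X²] − (E[X])² = 30.4484 − 14.5988 = 15.8497.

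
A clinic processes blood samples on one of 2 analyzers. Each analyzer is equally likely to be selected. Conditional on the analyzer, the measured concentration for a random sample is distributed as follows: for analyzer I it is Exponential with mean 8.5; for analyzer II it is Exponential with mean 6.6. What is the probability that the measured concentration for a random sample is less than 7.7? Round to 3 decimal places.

0.642

Conditional on each analyzer, P(X < 7.7): I: 0.595815; II: 0.688597.
By total probability, P(X < 7.7) = 0.5·0.595815 + 0.5·0.688597 = 0.642206.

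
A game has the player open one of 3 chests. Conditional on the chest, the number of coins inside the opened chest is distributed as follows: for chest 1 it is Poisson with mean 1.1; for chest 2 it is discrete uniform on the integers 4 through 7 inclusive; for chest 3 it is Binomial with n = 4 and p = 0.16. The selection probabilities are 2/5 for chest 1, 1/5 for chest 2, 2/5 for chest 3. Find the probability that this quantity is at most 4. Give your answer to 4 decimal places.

Conditional on each chest, P(X ≤ 4): 1: 0.994565; 2: 0.25; 3: 1.
By total probability, P(X ≤ 4) = 0.4·0.994565 + 0.2·0.25 + 0.4·1 = 0.847826.

0.8478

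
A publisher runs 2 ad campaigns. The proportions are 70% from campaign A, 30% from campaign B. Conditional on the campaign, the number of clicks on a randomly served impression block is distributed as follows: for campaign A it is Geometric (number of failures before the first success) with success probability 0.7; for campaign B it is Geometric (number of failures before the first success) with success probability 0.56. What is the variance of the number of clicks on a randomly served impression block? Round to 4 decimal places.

0.8763

Per component, A: μ=0.428571, E[X²]=0.795918; B: μ=0.785714, E[X²]=2.02041.
E[X] = 0.7·0.428571 + 0.3·0.785714 = 0.535714.
E[X²] = 0.7·0.795918 + 0.3·2.02041 = 1.16327.
Var(X) = E[X²] − (E[X])² = 1.16327 − 0.28699 = 0.876276.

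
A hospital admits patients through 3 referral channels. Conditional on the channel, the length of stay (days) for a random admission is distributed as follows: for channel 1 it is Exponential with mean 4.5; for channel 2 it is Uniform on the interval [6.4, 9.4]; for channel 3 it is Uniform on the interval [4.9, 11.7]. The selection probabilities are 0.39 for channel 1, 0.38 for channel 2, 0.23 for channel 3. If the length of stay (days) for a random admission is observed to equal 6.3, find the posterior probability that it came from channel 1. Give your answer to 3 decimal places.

0.387

Likelihoods f(6.3 | ·): 1: 0.0547993; 2: 0; 3: 0.147059.
Posterior ∝ prior × likelihood. Numerator for 1: 0.39·0.0547993 = 0.0213717.
Normalizing constant: 0.39·0.0547993 + 0.38·0 + 0.23·0.147059 = 0.0551953.
P(1 | observation) = 0.0213717 / 0.0551953 = 0.387202.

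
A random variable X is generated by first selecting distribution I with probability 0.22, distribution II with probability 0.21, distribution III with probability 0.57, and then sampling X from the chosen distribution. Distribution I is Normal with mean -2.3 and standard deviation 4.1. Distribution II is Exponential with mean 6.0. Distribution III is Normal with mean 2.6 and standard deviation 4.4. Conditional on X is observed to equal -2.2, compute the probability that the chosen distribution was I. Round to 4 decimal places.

0.4288

Likelihoods f(-2.2 | ·): I: 0.0972741; II: 0; III: 0.0500074.
Posterior ∝ prior × likelihood. Numerator for I: 0.22·0.0972741 = 0.0214003.
Normalizing constant: 0.22·0.0972741 + 0.21·0 + 0.57·0.0500074 = 0.0499045.
P(I | observation) = 0.0214003 / 0.0499045 = 0.428825.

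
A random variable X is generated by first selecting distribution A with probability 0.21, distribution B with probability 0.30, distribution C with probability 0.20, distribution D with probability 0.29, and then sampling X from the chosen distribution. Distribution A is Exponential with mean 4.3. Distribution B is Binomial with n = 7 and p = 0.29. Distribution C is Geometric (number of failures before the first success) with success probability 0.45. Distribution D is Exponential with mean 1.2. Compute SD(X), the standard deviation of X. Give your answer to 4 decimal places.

2.5851

Per component, A: μ=4.3, E[X²]=36.98; B: μ=2.03, E[X²]=5.5622; C: μ=1.22222, E[X²]=4.20988; D: μ=1.2, E[X²]=2.88.
E[X] = 0.21·4.3 + 0.3·2.03 + 0.2·1.22222 + 0.29·1.2 = 2.10444.
E[X²] = 0.21·36.98 + 0.3·5.5622 + 0.2·4.20988 + 0.29·2.88 = 11.1116.
Var(X) = E[X²] − (E[X])² = 11.1116 − 4.42869 = 6.68295.
SD(X) = √6.68295 = 2.58514.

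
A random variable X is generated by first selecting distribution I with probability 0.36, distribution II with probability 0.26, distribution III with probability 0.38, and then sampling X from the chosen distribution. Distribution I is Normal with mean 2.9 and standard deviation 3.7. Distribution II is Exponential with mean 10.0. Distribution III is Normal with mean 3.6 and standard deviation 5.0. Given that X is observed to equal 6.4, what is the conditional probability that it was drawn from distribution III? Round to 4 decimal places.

Likelihoods f(6.4 | ·): I: 0.068929; II: 0.0527292; III: 0.0682092.
Posterior ∝ prior × likelihood. Numerator for III: 0.38·0.0682092 = 0.0259195.
Normalizing constant: 0.36·0.068929 + 0.26·0.0527292 + 0.38·0.0682092 = 0.0644435.
P(III | observation) = 0.0259195 / 0.0644435 = 0.402205.

0.4022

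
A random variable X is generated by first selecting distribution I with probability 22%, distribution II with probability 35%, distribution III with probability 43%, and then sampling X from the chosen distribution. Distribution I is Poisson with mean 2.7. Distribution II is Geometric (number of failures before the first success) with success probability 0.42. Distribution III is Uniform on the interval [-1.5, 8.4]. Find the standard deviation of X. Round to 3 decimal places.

2.467

Per component, I: μ=2.7, E[X²]=9.99; II: μ=1.38095, E[X²]=5.19501; III: μ=3.45, E[X²]=20.07.
E[X] = 0.22·2.7 + 0.35·1.38095 + 0.43·3.45 = 2.56083.
E[X²] = 0.22·9.99 + 0.35·5.19501 + 0.43·20.07 = 12.6462.
Var(X) = E[X²] − (E[X])² = 12.6462 − 6.55787 = 6.08829.
SD(X) = √6.08829 = 2.46745.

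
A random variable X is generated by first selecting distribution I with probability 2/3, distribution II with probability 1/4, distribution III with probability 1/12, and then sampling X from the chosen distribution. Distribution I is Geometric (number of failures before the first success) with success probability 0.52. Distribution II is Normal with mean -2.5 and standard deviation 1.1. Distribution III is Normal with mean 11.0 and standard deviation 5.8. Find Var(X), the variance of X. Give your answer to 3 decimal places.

15.680

Per component, I: μ=0.923077, E[X²]=2.62722; II: μ=-2.5, E[X²]=7.46; III: μ=11, E[X²]=154.64.
E[X] = 0.666667·0.923077 + 0.25·-2.5 + 0.0833333·11 = 0.907051.
E[X²] = 0.666667·2.62722 + 0.25·7.46 + 0.0833333·154.64 = 16.5031.
Var(X) = E[X²] − (E[X])² = 16.5031 − 0.822742 = 15.6804.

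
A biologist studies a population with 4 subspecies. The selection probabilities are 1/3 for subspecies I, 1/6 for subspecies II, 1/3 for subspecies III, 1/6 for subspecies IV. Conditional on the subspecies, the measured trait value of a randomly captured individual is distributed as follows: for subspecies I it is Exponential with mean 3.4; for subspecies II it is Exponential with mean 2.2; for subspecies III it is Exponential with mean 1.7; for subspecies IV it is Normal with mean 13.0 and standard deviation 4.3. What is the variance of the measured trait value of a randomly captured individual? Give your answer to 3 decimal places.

24.574

Per component, I: μ=3.4, E[X²]=23.12; II: μ=2.2, E[X²]=9.68; III: μ=1.7, E[X²]=5.78; IV: μ=13, E[X²]=187.49.
E[X] = 0.333333·3.4 + 0.166667·2.2 + 0.333333·1.7 + 0.166667·13 = 4.23333.
E[X²] = 0.333333·23.12 + 0.166667·9.68 + 0.333333·5.78 + 0.166667·187.49 = 42.495.
Var(X) = E[X²] − (E[X])² = 42.495 − 17.9211 = 24.5739.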